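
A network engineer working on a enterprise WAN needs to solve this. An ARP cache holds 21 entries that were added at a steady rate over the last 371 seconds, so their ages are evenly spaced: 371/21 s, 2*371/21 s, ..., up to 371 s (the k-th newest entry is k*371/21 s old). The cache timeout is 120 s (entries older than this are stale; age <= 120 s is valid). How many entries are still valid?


Ages are k * 371/21 s for k = 1..21 (spacing = 17.6667 s).
Entry k is valid iff k * 371/21 <= 120 iff k <= 21 * 120 / 371 = 6.7925
n_valid = floor(6.7925) = 6
(n_stale = 21 - 6 = 15)

6


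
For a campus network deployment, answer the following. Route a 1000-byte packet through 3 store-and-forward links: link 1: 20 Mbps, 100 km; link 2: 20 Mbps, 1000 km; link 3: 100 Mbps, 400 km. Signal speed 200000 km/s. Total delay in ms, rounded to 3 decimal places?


Packet = 1000 bytes = 8000 bits. Store-and-forward: sum (t_trans + t_prop) per link.
Link 1: t_trans = 8000/(20*10^6) s = 0.4000 ms; t_prop = 100/200000 s = 0.5000 ms; subtotal = 0.9000 ms
Link 2: t_trans = 8000/(20*10^6) s = 0.4000 ms; t_prop = 1000/200000 s = 5.0000 ms; subtotal = 5.4000 ms
Link 3: t_trans = 8000/(100*10^6) s = 0.0800 ms; t_prop = 400/200000 s = 2.0000 ms; subtotal = 2.0800 ms
End-to-end = 0.9000 + 5.4000 + 2.0800 = 8.3800 ms -> 8.380 ms (3 dp)

8.380


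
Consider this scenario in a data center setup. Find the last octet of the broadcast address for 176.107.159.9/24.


Given: IP = 176.107.159.9, prefix = /24
Host bits = 32 - 24 = 8
Network last octet = 9 AND mask = 0
Host part size = 2^8 - 1 = 255
Broadcast last octet = 0 OR 255 = 255

255


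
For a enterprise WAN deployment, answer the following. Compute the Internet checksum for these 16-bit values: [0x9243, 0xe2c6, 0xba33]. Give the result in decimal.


Given words: [0x9243, 0xe2c6, 0xba33]
Step 1: Sum all words
Raw sum = 37443 + 58054 + 47667 = 143164
Step 2: Fold carry: (12092 + 2) = 12094
One's complement = ~12094 & 0xFFFF = 53441

53441


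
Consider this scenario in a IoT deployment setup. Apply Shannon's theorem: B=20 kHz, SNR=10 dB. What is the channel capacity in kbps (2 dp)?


Given: B = 20 kHz, SNR = 10 dB
SNR linear = 10^(10/10) = 10
1 + SNR = 11
log2(11) = 3.4594316186
C = 20 * 1000 * 3.4594316186 = 69188.6324 bps
C = 69.188632 kbps -> 69.19 kbps (2 dp)

69.19


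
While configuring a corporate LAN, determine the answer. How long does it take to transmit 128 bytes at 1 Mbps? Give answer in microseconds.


Given: packet = 128 bytes, bandwidth = 1 Mbps
Packet in bits = 128 * 8 = 1024 bits
Bandwidth = 1 * 10^6 = 1000000 bps
Time = 1024 / 1000000 seconds
Time in us = 1024 * 10^6 / 1000000 = 1024

1024


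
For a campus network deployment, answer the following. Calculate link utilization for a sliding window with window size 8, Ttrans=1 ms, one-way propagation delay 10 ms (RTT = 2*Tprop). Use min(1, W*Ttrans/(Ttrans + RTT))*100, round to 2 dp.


Given: W = 8, Ttrans = 1 ms, RTT = 20 ms (= 2 * Tprop, Tprop = 10 ms)
Cycle time = Ttrans + RTT = 1 + 20 = 21 ms (first packet sent until its ACK returns)
W * Ttrans = 8 * 1 = 8 ms of sending per cycle
W * Ttrans / (Ttrans + RTT) = 8 / 21 = 0.380952
U = min(1, 0.380952) = 0.380952
U% = 38.10%

38.10


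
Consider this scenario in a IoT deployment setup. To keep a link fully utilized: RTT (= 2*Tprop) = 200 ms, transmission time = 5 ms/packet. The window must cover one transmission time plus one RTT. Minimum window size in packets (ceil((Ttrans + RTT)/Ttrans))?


Given: Ttrans = 5 ms, RTT = 200 ms (= 2 * Tprop, Tprop = 100 ms)
Time until first ACK returns = Ttrans + RTT = 5 + 200 = 205 ms
Need W * Ttrans >= Ttrans + RTT  ->  W >= (Ttrans + RTT) / Ttrans
(Ttrans + RTT) / Ttrans = 205 / 5 = 41
W_min = ceil(41) = 41

41


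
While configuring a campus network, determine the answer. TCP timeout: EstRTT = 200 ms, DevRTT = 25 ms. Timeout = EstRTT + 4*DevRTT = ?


Given: EstRTT = 200 ms, DevRTT = 25 ms
Timeout = EstRTT + 4 * DevRTT
4 * DevRTT = 4 * 25 = 100
Timeout = 200 + 100 = 300 ms

300


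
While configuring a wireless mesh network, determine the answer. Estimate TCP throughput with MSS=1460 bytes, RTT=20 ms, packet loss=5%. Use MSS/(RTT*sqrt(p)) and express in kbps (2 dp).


Given: MSS = 1460 bytes, RTT = 20 ms, loss = 5%
RTT in seconds = 20 / 1000 = 0.02
Loss rate = 5% = 0.05
sqrt(loss) = sqrt(0.05) = 0.223606797750
Throughput (bytes/s) = 1460 / (0.02 * 0.223606797750) = 326465.9247
Throughput (kbps) = 326465.9247 * 8 / 1000 = 2611.727398 -> 2611.73 kbps (2 dp)

2611.73


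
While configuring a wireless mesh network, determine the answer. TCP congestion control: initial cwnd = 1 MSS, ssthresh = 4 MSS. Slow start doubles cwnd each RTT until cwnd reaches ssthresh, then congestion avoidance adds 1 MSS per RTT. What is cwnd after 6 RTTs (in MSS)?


RTT 0: cwnd = 1 MSS (initial)
RTT 1: cwnd = 2 MSS (slow start, doubled)
RTT 2: cwnd = 4 MSS (slow start, doubled)
RTT 3: cwnd = 5 MSS (congestion avoidance, +1)
RTT 4: cwnd = 6 MSS (congestion avoidance, +1)
RTT 5: cwnd = 7 MSS (congestion avoidance, +1)
RTT 6: cwnd = 8 MSS (congestion avoidance, +1)

8


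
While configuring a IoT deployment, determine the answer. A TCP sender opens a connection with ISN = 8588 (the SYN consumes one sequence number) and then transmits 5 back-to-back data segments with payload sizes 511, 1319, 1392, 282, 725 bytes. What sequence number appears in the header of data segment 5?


The SYN occupies sequence number ISN = 8588, so the first data byte is ISN + 1 = 8589.
SEQ of data segment i = (ISN + 1) + sum of payload sizes of segments 1..i-1.
Segment 1: SEQ = 8589, payload = 511 bytes
Segment 2: SEQ = 9100, payload = 1319 bytes
Segment 3: SEQ = 10419, payload = 1392 bytes
Segment 4: SEQ = 11811, payload = 282 bytes
Segment 5: SEQ = 12093, payload = 725 bytes
SEQ of segment 5 = 8589 + 511 + 1319 + 1392 + 282 = 12093

12093


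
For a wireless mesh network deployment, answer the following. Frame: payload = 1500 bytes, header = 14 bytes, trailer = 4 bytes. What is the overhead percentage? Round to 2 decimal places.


Given: payload = 1500 B, header = 14 B, trailer = 4 B
Overhead bytes = header + trailer = 14 + 4 = 18
Total frame = payload + overhead = 1500 + 18 = 1518
Overhead % = 18 / 1518 * 100 = 1.1858% -> 1.19% (2 dp)

1.19


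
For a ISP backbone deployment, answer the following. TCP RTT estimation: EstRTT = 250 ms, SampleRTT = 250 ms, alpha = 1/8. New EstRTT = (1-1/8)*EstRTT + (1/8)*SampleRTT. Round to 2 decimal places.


Given: EstRTT = 250 ms, SampleRTT = 250 ms, alpha = 1/8
New EstRTT = (1 - alpha) * EstRTT + alpha * SampleRTT
(7/8) * 250 = 218.75
(1/8) * 250 = 31.25
New EstRTT = 218.75 + 31.25 = 250 ms -> 250.00 ms (2 dp)

250.00


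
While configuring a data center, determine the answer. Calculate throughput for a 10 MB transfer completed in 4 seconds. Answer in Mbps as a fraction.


Given: file = 10 MB, time = 4 s
File in Mb = 10 * 8 = 80 Mb
Throughput = 80 / 4 Mbps
Throughput = 20 Mbps

20


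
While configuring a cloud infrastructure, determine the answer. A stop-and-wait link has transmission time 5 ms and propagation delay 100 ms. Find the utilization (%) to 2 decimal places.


Given: Ttrans = 5 ms, Tprop = 100 ms
RTT = 2 * Tprop = 2 * 100 = 200 ms
U = Ttrans / (Ttrans + RTT)
U = 5 / (5 + 200)
U = 5 / 205 = 0.02439
U% = 2.44%

2.44


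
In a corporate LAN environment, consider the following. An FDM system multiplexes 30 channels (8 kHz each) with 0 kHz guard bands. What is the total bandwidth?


Given: 30 channels, 8 kHz each, guard = 0 kHz
Channel bandwidth = 30 * 8 = 240 kHz
Guard bands = 29 gaps * 0 kHz = 0 kHz
Total = 240 + 0 = 240 kHz

240


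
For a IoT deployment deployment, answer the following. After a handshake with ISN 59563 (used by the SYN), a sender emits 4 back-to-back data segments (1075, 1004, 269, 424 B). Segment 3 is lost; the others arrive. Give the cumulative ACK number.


SYN uses sequence number 59563; first data byte = ISN + 1 = 59564.
Segment 1: SEQ = 59564, len = 1075 B, covers [59564, 60638]
Segment 2: SEQ = 60639, len = 1004 B, covers [60639, 61642]
Segment 3: SEQ = 61643, len = 269 B, covers [61643, 61911] [LOST]
Segment 4: SEQ = 61912, len = 424 B, covers [61912, 62335]
In-order data received: bytes [59564, 61642] (segments 1..2).
Segment 3 missing -> gap begins at byte 61643; later segments buffered out of order.
Cumulative ACK = next expected in-order byte = 59564 + 1075 + 1004 = 61643

61643


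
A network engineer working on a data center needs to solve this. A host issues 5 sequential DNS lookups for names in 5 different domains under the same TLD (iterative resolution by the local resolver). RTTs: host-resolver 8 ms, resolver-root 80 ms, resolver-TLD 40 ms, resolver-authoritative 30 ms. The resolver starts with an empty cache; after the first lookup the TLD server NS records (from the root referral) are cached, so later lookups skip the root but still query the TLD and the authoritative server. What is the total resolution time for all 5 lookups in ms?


Lookup 1 (cold cache): local + root + TLD + auth = 8 + 80 + 40 + 30 = 158 ms
Lookups 2..5 (TLD NS cached -> skip root; new domain -> still ask TLD and auth): local + TLD + auth = 8 + 40 + 30 = 78 ms each
Remaining 4 lookups: 4 * 78 = 312 ms
Total = 158 + 312 = 470 ms

470


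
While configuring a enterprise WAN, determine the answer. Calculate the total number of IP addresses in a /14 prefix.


Given: CIDR prefix /14
Host bits = 32 - 14 = 18
Total addresses = 2^18 = 262144

262144


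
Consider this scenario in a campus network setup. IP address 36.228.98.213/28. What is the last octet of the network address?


Given: IP = 36.228.98.213, prefix = /28
Subnet mask = 255.255.255.240
Last octet of IP: 213
Last octet of mask: 240
Network last octet = 213 AND 240 = 208

208


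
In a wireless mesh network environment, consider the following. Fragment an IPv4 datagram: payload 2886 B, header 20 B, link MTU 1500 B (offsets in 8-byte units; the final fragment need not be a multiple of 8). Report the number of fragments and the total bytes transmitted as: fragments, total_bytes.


Max data per non-final fragment = floor((MTU - header)/8)*8 = floor((1500 - 20)/8)*8 = floor(1480/8)*8 = 1480 B
Final fragment needs no 8-byte alignment: it can carry up to MTU - header = 1480 B
Non-final fragments needed = ceil((payload - 1480) / 1480) = ceil(1406/1480) = ceil(0.9500) = 1
Number of fragments = 1 + 1 = 2
Fragment sizes (data): 1 * 1480 B + 1406 B (last, 1406 <= 1480 OK)
Total bytes sent = payload + n_frags * header = 2886 + 2*20 = 2886 + 40 = 2926 B

2, 2926


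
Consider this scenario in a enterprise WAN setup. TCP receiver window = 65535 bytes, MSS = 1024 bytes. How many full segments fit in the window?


Given: RWND = 65535 bytes, MSS = 1024 bytes
Full segments = floor(RWND / MSS)
Full segments = floor(65535 / 1024)
Full segments = floor(63.999) = 63

63


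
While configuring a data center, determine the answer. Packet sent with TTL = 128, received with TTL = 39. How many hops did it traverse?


Given: initial TTL = 128, received TTL = 39
Hops = initial TTL - received TTL
Hops = 128 - 39 = 89

89


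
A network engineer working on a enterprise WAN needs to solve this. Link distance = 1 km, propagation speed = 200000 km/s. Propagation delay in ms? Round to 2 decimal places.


Given: distance = 1 km, speed = 200000 km/s
Delay = distance / speed = 1 / 200000 seconds
Delay in ms = 1 * 1000 / 200000
Delay = 0.0050 ms
Rounded to 2 dp = 0.01 ms

0.01


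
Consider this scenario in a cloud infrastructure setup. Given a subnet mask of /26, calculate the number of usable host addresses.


Given: subnet mask /26
Host bits = 32 - 26 = 6
Total addresses = 2^6 = 64
Usable hosts = 64 - 2 (network + broadcast) = 62

62


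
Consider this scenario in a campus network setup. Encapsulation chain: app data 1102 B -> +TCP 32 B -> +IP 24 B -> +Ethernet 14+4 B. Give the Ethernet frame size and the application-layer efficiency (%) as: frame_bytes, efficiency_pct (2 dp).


TCP segment = 1102 + 32 = 1134 B
IP packet = 1134 + 24 = 1158 B
Ethernet frame = 1158 + 14 + 4 = 1176 B
Efficiency = app / frame = 1102 / 1176 = 0.937075 = 93.7075% -> 93.71% (2 dp)

1176, 93.71


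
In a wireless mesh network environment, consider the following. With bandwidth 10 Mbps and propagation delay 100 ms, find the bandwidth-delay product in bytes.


Given: bandwidth = 10 Mbps, delay = 100 ms
BDP in bits = 10 * 10^6 * 100 / 1000
BDP in bits = 1000000
BDP in bytes = 1000000 / 8 = 125000

125000


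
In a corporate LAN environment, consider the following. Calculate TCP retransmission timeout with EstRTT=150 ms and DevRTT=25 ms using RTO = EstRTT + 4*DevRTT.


Given: EstRTT = 150 ms, DevRTT = 25 ms
Timeout = EstRTT + 4 * DevRTT
4 * DevRTT = 4 * 25 = 100
Timeout = 150 + 100 = 250 ms

250


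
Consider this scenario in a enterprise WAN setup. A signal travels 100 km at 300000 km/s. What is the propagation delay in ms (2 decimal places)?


Given: distance = 100 km, speed = 300000 km/s
Delay = distance / speed = 100 / 300000 seconds
Delay in ms = 100 * 1000 / 300000
Delay = 0.3333 ms
Rounded to 2 dp = 0.33 ms

0.33


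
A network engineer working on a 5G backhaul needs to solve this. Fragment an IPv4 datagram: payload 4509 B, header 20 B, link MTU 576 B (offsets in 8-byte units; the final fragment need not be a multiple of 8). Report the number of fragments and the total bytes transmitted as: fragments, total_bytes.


Max data per non-final fragment = floor((MTU - header)/8)*8 = floor((576 - 20)/8)*8 = floor(556/8)*8 = 552 B
Final fragment needs no 8-byte alignment: it can carry up to MTU - header = 556 B
Non-final fragments needed = ceil((payload - 556) / 552) = ceil(3953/552) = ceil(7.1612) = 8
Number of fragments = 8 + 1 = 9
Fragment sizes (data): 8 * 552 B + 93 B (last, 93 <= 556 OK)
Total bytes sent = payload + n_frags * header = 4509 + 9*20 = 4509 + 180 = 4689 B

9, 4689


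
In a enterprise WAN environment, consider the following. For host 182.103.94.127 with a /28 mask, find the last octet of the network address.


Given: IP = 182.103.94.127, prefix = /28
Subnet mask = 255.255.255.240
Last octet of IP: 127
Last octet of mask: 240
Network last octet = 127 AND 240 = 112

112


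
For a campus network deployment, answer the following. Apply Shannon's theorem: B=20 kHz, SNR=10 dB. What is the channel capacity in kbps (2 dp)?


Given: B = 20 kHz, SNR = 10 dB
SNR linear = 10^(10/10) = 10
1 + SNR = 11
log2(11) = 3.4594316186
C = 20 * 1000 * 3.4594316186 = 69188.6324 bps
C = 69.188632 kbps -> 69.19 kbps (2 dp)

69.19


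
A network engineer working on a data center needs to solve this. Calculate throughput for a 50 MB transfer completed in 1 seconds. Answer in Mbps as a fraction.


Given: file = 50 MB, time = 1 s
File in Mb = 50 * 8 = 400 Mb
Throughput = 400 / 1 Mbps
Throughput = 400 Mbps

400


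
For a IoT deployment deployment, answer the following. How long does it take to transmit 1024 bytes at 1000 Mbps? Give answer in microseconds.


Given: packet = 1024 bytes, bandwidth = 1000 Mbps
Packet in bits = 1024 * 8 = 8192 bits
Bandwidth = 1000 * 10^6 = 1000000000 bps
Time = 8192 / 1000000000 seconds
Time in us = 8192 * 10^6 / 1000000000 = 8.192

8.192


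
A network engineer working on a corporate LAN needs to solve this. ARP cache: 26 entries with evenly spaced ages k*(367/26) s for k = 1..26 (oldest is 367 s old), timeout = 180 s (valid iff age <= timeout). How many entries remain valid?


Ages are k * 367/26 s for k = 1..26 (spacing = 14.1154 s).
Entry k is valid iff k * 367/26 <= 180 iff k <= 26 * 180 / 367 = 12.7520
n_valid = floor(12.7520) = 12
(n_stale = 26 - 12 = 14)

12


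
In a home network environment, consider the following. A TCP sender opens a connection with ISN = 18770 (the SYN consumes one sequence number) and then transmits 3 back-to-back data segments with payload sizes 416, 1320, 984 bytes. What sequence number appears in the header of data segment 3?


The SYN occupies sequence number ISN = 18770, so the first data byte is ISN + 1 = 18771.
SEQ of data segment i = (ISN + 1) + sum of payload sizes of segments 1..i-1.
Segment 1: SEQ = 18771, payload = 416 bytes
Segment 2: SEQ = 19187, payload = 1320 bytes
Segment 3: SEQ = 20507, payload = 984 bytes
SEQ of segment 3 = 18771 + 416 + 1320 = 20507

20507


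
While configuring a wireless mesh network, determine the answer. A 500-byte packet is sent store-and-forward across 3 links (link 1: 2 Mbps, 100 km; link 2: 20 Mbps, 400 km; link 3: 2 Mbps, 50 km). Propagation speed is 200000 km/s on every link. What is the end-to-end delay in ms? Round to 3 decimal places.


Packet = 500 bytes = 4000 bits. Store-and-forward: sum (t_trans + t_prop) per link.
Link 1: t_trans = 4000/(2*10^6) s = 2.0000 ms; t_prop = 100/200000 s = 0.5000 ms; subtotal = 2.5000 ms
Link 2: t_trans = 4000/(20*10^6) s = 0.2000 ms; t_prop = 400/200000 s = 2.0000 ms; subtotal = 2.2000 ms
Link 3: t_trans = 4000/(2*10^6) s = 2.0000 ms; t_prop = 50/200000 s = 0.2500 ms; subtotal = 2.2500 ms
End-to-end = 2.5000 + 2.2000 + 2.2500 = 6.9500 ms -> 6.950 ms (3 dp)

6.950


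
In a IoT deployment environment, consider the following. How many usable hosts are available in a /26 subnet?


Given: subnet mask /26
Host bits = 32 - 26 = 6
Total addresses = 2^6 = 64
Usable hosts = 64 - 2 (network + broadcast) = 62

62


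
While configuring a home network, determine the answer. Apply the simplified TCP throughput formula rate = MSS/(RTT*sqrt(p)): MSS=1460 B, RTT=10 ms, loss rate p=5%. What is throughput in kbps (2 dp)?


Given: MSS = 1460 bytes, RTT = 10 ms, loss = 5%
RTT in seconds = 10 / 1000 = 0.01
Loss rate = 5% = 0.05
sqrt(loss) = sqrt(0.05) = 0.223606797750
Throughput (bytes/s) = 1460 / (0.01 * 0.223606797750) = 652931.8494
Throughput (kbps) = 652931.8494 * 8 / 1000 = 5223.454795 -> 5223.45 kbps (2 dp)

5223.45


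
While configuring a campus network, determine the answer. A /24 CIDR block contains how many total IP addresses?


Given: CIDR prefix /24
Host bits = 32 - 24 = 8
Total addresses = 2^8 = 256

256


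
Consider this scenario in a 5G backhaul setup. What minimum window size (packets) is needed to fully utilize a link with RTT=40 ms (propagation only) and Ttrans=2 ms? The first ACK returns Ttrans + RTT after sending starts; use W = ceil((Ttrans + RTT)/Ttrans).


Given: Ttrans = 2 ms, RTT = 40 ms (= 2 * Tprop, Tprop = 20 ms)
Time until first ACK returns = Ttrans + RTT = 2 + 40 = 42 ms
Need W * Ttrans >= Ttrans + RTT  ->  W >= (Ttrans + RTT) / Ttrans
(Ttrans + RTT) / Ttrans = 42 / 2 = 21
W_min = ceil(21) = 21

21


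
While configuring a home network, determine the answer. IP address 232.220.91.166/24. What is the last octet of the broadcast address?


Given: IP = 232.220.91.166, prefix = /24
Host bits = 32 - 24 = 8
Network last octet = 166 AND mask = 0
Host part size = 2^8 - 1 = 255
Broadcast last octet = 0 OR 255 = 255

255


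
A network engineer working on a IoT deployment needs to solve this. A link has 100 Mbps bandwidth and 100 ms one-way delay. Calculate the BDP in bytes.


Given: bandwidth = 100 Mbps, delay = 100 ms
BDP in bits = 100 * 10^6 * 100 / 1000
BDP in bits = 10000000
BDP in bytes = 10000000 / 8 = 1250000

1250000


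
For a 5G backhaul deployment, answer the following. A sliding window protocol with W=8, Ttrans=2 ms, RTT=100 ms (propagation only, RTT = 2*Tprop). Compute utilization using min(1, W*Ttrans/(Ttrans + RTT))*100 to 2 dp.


Given: W = 8, Ttrans = 2 ms, RTT = 100 ms (= 2 * Tprop, Tprop = 50 ms)
Cycle time = Ttrans + RTT = 2 + 100 = 102 ms (first packet sent until its ACK returns)
W * Ttrans = 8 * 2 = 16 ms of sending per cycle
W * Ttrans / (Ttrans + RTT) = 16 / 102 = 0.156863
U = min(1, 0.156863) = 0.156863
U% = 15.69%

15.69


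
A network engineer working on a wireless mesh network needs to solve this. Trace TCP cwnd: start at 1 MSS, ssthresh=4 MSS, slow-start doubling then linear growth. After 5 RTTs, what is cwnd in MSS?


RTT 0: cwnd = 1 MSS (initial)
RTT 1: cwnd = 2 MSS (slow start, doubled)
RTT 2: cwnd = 4 MSS (slow start, doubled)
RTT 3: cwnd = 5 MSS (congestion avoidance, +1)
RTT 4: cwnd = 6 MSS (congestion avoidance, +1)
RTT 5: cwnd = 7 MSS (congestion avoidance, +1)

7


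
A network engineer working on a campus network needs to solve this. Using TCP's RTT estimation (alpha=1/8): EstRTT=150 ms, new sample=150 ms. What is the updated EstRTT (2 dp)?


Given: EstRTT = 150 ms, SampleRTT = 150 ms, alpha = 1/8
New EstRTT = (1 - alpha) * EstRTT + alpha * SampleRTT
(7/8) * 150 = 131.25
(1/8) * 150 = 18.75
New EstRTT = 131.25 + 18.75 = 150 ms -> 150.00 ms (2 dp)

150.00


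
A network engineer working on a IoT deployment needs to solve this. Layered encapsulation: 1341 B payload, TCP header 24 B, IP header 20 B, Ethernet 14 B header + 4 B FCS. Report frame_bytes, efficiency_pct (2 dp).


TCP segment = 1341 + 24 = 1365 B
IP packet = 1365 + 20 = 1385 B
Ethernet frame = 1385 + 14 + 4 = 1403 B
Efficiency = app / frame = 1341 / 1403 = 0.955809 = 95.5809% -> 95.58% (2 dp)

1403, 95.58


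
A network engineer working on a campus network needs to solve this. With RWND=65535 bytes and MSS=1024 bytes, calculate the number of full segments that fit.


Given: RWND = 65535 bytes, MSS = 1024 bytes
Full segments = floor(RWND / MSS)
Full segments = floor(65535 / 1024)
Full segments = floor(63.999) = 63

63


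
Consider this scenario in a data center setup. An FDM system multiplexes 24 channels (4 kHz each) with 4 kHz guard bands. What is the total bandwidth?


Given: 24 channels, 4 kHz each, guard = 4 kHz
Channel bandwidth = 24 * 4 = 96 kHz
Guard bands = 23 gaps * 4 kHz = 92 kHz
Total = 96 + 92 = 188 kHz

188


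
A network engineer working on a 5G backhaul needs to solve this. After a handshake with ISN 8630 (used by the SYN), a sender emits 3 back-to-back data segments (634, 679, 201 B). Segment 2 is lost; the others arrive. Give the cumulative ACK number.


SYN uses sequence number 8630; first data byte = ISN + 1 = 8631.
Segment 1: SEQ = 8631, len = 634 B, covers [8631, 9264]
Segment 2: SEQ = 9265, len = 679 B, covers [9265, 9943] [LOST]
Segment 3: SEQ = 9944, len = 201 B, covers [9944, 10144]
In-order data received: bytes [8631, 9264] (segments 1..1).
Segment 2 missing -> gap begins at byte 9265; later segments buffered out of order.
Cumulative ACK = next expected in-order byte = 8631 + 634 = 9265

9265


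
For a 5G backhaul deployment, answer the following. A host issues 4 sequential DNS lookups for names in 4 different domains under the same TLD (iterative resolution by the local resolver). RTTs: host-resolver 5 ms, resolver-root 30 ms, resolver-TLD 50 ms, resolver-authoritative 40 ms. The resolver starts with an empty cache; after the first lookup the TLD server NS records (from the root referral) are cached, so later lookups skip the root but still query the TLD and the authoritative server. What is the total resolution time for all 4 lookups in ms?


Lookup 1 (cold cache): local + root + TLD + auth = 5 + 30 + 50 + 40 = 125 ms
Lookups 2..4 (TLD NS cached -> skip root; new domain -> still ask TLD and auth): local + TLD + auth = 5 + 50 + 40 = 95 ms each
Remaining 3 lookups: 3 * 95 = 285 ms
Total = 125 + 285 = 410 ms

410


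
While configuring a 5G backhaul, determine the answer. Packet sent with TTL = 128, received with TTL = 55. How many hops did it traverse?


Given: initial TTL = 128, received TTL = 55
Hops = initial TTL - received TTL
Hops = 128 - 55 = 73

73


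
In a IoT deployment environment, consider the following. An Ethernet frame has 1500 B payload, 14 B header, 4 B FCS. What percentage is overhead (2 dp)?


Given: payload = 1500 B, header = 14 B, trailer = 4 B
Overhead bytes = header + trailer = 14 + 4 = 18
Total frame = payload + overhead = 1500 + 18 = 1518
Overhead % = 18 / 1518 * 100 = 1.1858% -> 1.19% (2 dp)

1.19


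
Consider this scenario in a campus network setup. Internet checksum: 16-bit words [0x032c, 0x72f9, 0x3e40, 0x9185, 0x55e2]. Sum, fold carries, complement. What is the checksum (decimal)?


Given words: [0x032c, 0x72f9, 0x3e40, 0x9185, 0x55e2]
Step 1: Sum all words
Raw sum = 812 + 29433 + 15936 + 37253 + 21986 = 105420
Step 2: Fold carry: (39884 + 1) = 39885
One's complement = ~39885 & 0xFFFF = 25650

25650


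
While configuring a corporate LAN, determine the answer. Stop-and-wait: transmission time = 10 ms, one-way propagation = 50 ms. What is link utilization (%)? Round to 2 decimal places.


Given: Ttrans = 10 ms, Tprop = 50 ms
RTT = 2 * Tprop = 2 * 50 = 100 ms
U = Ttrans / (Ttrans + RTT)
U = 10 / (10 + 100)
U = 10 / 110 = 0.090909
U% = 9.09%

9.09


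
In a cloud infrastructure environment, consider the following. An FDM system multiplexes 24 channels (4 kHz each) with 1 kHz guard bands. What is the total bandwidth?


Given: 24 channels, 4 kHz each, guard = 1 kHz
Channel bandwidth = 24 * 4 = 96 kHz
Guard bands = 23 gaps * 1 kHz = 23 kHz
Total = 96 + 23 = 119 kHz

119


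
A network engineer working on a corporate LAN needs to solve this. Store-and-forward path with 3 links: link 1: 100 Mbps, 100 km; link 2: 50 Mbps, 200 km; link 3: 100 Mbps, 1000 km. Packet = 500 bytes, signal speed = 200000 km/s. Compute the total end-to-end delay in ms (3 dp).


Packet = 500 bytes = 4000 bits. Store-and-forward: sum (t_trans + t_prop) per link.
Link 1: t_trans = 4000/(100*10^6) s = 0.0400 ms; t_prop = 100/200000 s = 0.5000 ms; subtotal = 0.5400 ms
Link 2: t_trans = 4000/(50*10^6) s = 0.0800 ms; t_prop = 200/200000 s = 1.0000 ms; subtotal = 1.0800 ms
Link 3: t_trans = 4000/(100*10^6) s = 0.0400 ms; t_prop = 1000/200000 s = 5.0000 ms; subtotal = 5.0400 ms
End-to-end = 0.5400 + 1.0800 + 5.0400 = 6.6600 ms -> 6.660 ms (3 dp)

6.660


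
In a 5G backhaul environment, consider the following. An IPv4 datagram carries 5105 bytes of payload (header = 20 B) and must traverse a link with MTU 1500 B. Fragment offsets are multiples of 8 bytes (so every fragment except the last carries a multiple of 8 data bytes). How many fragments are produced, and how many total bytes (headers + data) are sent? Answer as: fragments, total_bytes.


Max data per non-final fragment = floor((MTU - header)/8)*8 = floor((1500 - 20)/8)*8 = floor(1480/8)*8 = 1480 B
Final fragment needs no 8-byte alignment: it can carry up to MTU - header = 1480 B
Non-final fragments needed = ceil((payload - 1480) / 1480) = ceil(3625/1480) = ceil(2.4493) = 3
Number of fragments = 3 + 1 = 4
Fragment sizes (data): 3 * 1480 B + 665 B (last, 665 <= 1480 OK)
Total bytes sent = payload + n_frags * header = 5105 + 4*20 = 5105 + 80 = 5185 B

4, 5185


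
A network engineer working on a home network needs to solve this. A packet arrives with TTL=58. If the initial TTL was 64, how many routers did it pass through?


Given: initial TTL = 64, received TTL = 58
Hops = initial TTL - received TTL
Hops = 64 - 58 = 6

6


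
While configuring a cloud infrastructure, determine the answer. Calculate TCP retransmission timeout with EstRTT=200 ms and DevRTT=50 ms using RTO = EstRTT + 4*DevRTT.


Given: EstRTT = 200 ms, DevRTT = 50 ms
Timeout = EstRTT + 4 * DevRTT
4 * DevRTT = 4 * 50 = 200
Timeout = 200 + 200 = 400 ms

400


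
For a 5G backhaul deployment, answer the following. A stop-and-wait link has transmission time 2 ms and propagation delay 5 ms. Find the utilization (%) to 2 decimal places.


Given: Ttrans = 2 ms, Tprop = 5 ms
RTT = 2 * Tprop = 2 * 5 = 10 ms
U = Ttrans / (Ttrans + RTT)
U = 2 / (2 + 10)
U = 2 / 12 = 0.166667
U% = 16.67%

16.67


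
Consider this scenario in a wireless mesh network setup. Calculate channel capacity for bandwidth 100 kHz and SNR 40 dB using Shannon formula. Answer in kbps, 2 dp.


Given: B = 100 kHz, SNR = 40 dB
SNR linear = 10^(40/10) = 10000
1 + SNR = 10001
log2(10001) = 13.2878566418
C = 100 * 1000 * 13.2878566418 = 1328785.6642 bps
C = 1328.785664 kbps -> 1328.79 kbps (2 dp)

1328.79


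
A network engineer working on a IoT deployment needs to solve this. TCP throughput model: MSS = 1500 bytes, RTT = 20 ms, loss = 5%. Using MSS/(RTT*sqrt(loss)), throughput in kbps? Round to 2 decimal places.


Given: MSS = 1500 bytes, RTT = 20 ms, loss = 5%
RTT in seconds = 20 / 1000 = 0.02
Loss rate = 5% = 0.05
sqrt(loss) = sqrt(0.05) = 0.223606797750
Throughput (bytes/s) = 1500 / (0.02 * 0.223606797750) = 335410.1966
Throughput (kbps) = 335410.1966 * 8 / 1000 = 2683.281573 -> 2683.28 kbps (2 dp)

2683.28


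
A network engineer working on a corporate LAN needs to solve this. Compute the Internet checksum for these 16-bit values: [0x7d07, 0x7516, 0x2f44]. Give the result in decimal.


Given words: [0x7d07, 0x7516, 0x2f44]
Step 1: Sum all words
Raw sum = 32007 + 29974 + 12100 = 74081
Step 2: Fold carry: (8545 + 1) = 8546
One's complement = ~8546 & 0xFFFF = 56989

56989


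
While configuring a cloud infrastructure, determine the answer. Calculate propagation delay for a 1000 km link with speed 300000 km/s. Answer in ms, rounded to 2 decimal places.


Given: distance = 1000 km, speed = 300000 km/s
Delay = distance / speed = 1000 / 300000 seconds
Delay in ms = 1000 * 1000 / 300000
Delay = 3.3333 ms
Rounded to 2 dp = 3.33 ms

3.33


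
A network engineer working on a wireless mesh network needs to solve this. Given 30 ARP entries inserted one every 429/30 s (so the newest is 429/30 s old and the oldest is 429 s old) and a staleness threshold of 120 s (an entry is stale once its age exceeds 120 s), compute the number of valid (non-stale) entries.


Ages are k * 429/30 s for k = 1..30 (spacing = 14.3000 s).
Entry k is valid iff k * 429/30 <= 120 iff k <= 30 * 120 / 429 = 8.3916
n_valid = floor(8.3916) = 8
(n_stale = 30 - 8 = 22)

8


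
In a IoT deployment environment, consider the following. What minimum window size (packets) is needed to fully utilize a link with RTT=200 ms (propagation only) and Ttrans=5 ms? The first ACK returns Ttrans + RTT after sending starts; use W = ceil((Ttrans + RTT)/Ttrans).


Given: Ttrans = 5 ms, RTT = 200 ms (= 2 * Tprop, Tprop = 100 ms)
Time until first ACK returns = Ttrans + RTT = 5 + 200 = 205 ms
Need W * Ttrans >= Ttrans + RTT  ->  W >= (Ttrans + RTT) / Ttrans
(Ttrans + RTT) / Ttrans = 205 / 5 = 41
W_min = ceil(41) = 41

41


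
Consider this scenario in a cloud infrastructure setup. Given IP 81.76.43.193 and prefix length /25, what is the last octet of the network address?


Given: IP = 81.76.43.193, prefix = /25
Subnet mask = 255.255.255.128
Last octet of IP: 193
Last octet of mask: 128
Network last octet = 193 AND 128 = 128

128


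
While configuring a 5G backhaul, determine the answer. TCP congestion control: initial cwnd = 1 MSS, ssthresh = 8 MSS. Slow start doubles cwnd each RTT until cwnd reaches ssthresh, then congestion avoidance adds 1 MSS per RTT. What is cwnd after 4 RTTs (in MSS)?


RTT 0: cwnd = 1 MSS (initial)
RTT 1: cwnd = 2 MSS (slow start, doubled)
RTT 2: cwnd = 4 MSS (slow start, doubled)
RTT 3: cwnd = 8 MSS (slow start, doubled)
RTT 4: cwnd = 9 MSS (congestion avoidance, +1)

9


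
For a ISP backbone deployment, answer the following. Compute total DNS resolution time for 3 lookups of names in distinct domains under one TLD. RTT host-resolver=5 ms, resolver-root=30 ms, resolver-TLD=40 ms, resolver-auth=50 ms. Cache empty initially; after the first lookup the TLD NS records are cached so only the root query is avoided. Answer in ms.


Lookup 1 (cold cache): local + root + TLD + auth = 5 + 30 + 40 + 50 = 125 ms
Lookups 2..3 (TLD NS cached -> skip root; new domain -> still ask TLD and auth): local + TLD + auth = 5 + 40 + 50 = 95 ms each
Remaining 2 lookups: 2 * 95 = 190 ms
Total = 125 + 190 = 315 ms

315


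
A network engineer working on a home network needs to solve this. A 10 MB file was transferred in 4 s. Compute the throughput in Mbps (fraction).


Given: file = 10 MB, time = 4 s
File in Mb = 10 * 8 = 80 Mb
Throughput = 80 / 4 Mbps
Throughput = 20 Mbps

20


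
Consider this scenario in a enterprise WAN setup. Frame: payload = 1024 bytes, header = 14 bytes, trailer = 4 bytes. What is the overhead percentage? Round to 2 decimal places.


Given: payload = 1024 B, header = 14 B, trailer = 4 B
Overhead bytes = header + trailer = 14 + 4 = 18
Total frame = payload + overhead = 1024 + 18 = 1042
Overhead % = 18 / 1042 * 100 = 1.7274% -> 1.73% (2 dp)

1.73


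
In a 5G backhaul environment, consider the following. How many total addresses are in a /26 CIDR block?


Given: CIDR prefix /26
Host bits = 32 - 26 = 6
Total addresses = 2^6 = 64

64


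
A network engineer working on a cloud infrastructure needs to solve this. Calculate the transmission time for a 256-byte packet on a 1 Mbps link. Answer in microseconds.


Given: packet = 256 bytes, bandwidth = 1 Mbps
Packet in bits = 256 * 8 = 2048 bits
Bandwidth = 1 * 10^6 = 1000000 bps
Time = 2048 / 1000000 seconds
Time in us = 2048 * 10^6 / 1000000 = 2048

2048


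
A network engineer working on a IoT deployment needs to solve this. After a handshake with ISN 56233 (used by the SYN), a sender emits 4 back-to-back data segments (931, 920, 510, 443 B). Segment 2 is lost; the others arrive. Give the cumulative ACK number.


SYN uses sequence number 56233; first data byte = ISN + 1 = 56234.
Segment 1: SEQ = 56234, len = 931 B, covers [56234, 57164]
Segment 2: SEQ = 57165, len = 920 B, covers [57165, 58084] [LOST]
Segment 3: SEQ = 58085, len = 510 B, covers [58085, 58594]
Segment 4: SEQ = 58595, len = 443 B, covers [58595, 59037]
In-order data received: bytes [56234, 57164] (segments 1..1).
Segment 2 missing -> gap begins at byte 57165; later segments buffered out of order.
Cumulative ACK = next expected in-order byte = 56234 + 931 = 57165

57165


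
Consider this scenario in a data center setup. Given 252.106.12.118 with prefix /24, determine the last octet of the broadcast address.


Given: IP = 252.106.12.118, prefix = /24
Host bits = 32 - 24 = 8
Network last octet = 118 AND mask = 0
Host part size = 2^8 - 1 = 255
Broadcast last octet = 0 OR 255 = 255

255


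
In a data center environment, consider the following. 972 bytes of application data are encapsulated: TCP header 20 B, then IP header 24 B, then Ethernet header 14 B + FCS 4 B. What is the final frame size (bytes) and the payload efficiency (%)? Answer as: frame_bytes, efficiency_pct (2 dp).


TCP segment = 972 + 20 = 992 B
IP packet = 992 + 24 = 1016 B
Ethernet frame = 1016 + 14 + 4 = 1034 B
Efficiency = app / frame = 972 / 1034 = 0.940039 = 94.0039% -> 94.00% (2 dp)

1034, 94.00


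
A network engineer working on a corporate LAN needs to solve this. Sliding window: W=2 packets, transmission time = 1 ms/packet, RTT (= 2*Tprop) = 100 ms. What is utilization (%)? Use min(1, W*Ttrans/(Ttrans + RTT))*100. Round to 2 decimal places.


Given: W = 2, Ttrans = 1 ms, RTT = 100 ms (= 2 * Tprop, Tprop = 50 ms)
Cycle time = Ttrans + RTT = 1 + 100 = 101 ms (first packet sent until its ACK returns)
W * Ttrans = 2 * 1 = 2 ms of sending per cycle
W * Ttrans / (Ttrans + RTT) = 2 / 101 = 0.019802
U = min(1, 0.019802) = 0.019802
U% = 1.98%

1.98


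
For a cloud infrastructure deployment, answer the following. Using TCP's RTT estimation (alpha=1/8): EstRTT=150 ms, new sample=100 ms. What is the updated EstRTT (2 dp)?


Given: EstRTT = 150 ms, SampleRTT = 100 ms, alpha = 1/8
New EstRTT = (1 - alpha) * EstRTT + alpha * SampleRTT
(7/8) * 150 = 131.25
(1/8) * 100 = 12.5
New EstRTT = 131.25 + 12.5 = 143.75 ms -> 143.75 ms (2 dp)

143.75


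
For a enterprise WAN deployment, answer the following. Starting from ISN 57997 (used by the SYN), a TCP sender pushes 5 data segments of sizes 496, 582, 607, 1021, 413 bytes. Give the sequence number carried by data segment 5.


The SYN occupies sequence number ISN = 57997, so the first data byte is ISN + 1 = 57998.
SEQ of data segment i = (ISN + 1) + sum of payload sizes of segments 1..i-1.
Segment 1: SEQ = 57998, payload = 496 bytes
Segment 2: SEQ = 58494, payload = 582 bytes
Segment 3: SEQ = 59076, payload = 607 bytes
Segment 4: SEQ = 59683, payload = 1021 bytes
Segment 5: SEQ = 60704, payload = 413 bytes
SEQ of segment 5 = 57998 + 496 + 582 + 607 + 1021 = 60704

60704


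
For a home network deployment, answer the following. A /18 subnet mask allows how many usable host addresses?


Given: subnet mask /18
Host bits = 32 - 18 = 14
Total addresses = 2^14 = 16384
Usable hosts = 16384 - 2 (network + broadcast) = 16382

16382


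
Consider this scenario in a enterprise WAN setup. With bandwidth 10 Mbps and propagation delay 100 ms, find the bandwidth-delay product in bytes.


Given: bandwidth = 10 Mbps, delay = 100 ms
BDP in bits = 10 * 10^6 * 100 / 1000
BDP in bits = 1000000
BDP in bytes = 1000000 / 8 = 125000

125000


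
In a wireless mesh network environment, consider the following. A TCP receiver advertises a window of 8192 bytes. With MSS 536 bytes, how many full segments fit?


Given: RWND = 8192 bytes, MSS = 536 bytes
Full segments = floor(RWND / MSS)
Full segments = floor(8192 / 536)
Full segments = floor(15.2836) = 15

15


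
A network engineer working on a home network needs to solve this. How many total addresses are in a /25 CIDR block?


Given: CIDR prefix /25
Host bits = 32 - 25 = 7
Total addresses = 2^7 = 128

128


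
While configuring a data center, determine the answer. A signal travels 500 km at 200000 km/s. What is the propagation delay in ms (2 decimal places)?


Given: distance = 500 km, speed = 200000 km/s
Delay = distance / speed = 500 / 200000 seconds
Delay in ms = 500 * 1000 / 200000
Delay = 2.5000 ms
Rounded to 2 dp = 2.50 ms

2.50


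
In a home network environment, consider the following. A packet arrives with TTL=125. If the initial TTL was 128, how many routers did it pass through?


Given: initial TTL = 128, received TTL = 125
Hops = initial TTL - received TTL
Hops = 128 - 125 = 3

3


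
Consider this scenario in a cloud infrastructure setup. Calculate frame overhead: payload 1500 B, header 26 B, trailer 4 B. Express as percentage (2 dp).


Given: payload = 1500 B, header = 26 B, trailer = 4 B
Overhead bytes = header + trailer = 26 + 4 = 30
Total frame = payload + overhead = 1500 + 30 = 1530
Overhead % = 30 / 1530 * 100 = 1.9608% -> 1.96% (2 dp)

1.96


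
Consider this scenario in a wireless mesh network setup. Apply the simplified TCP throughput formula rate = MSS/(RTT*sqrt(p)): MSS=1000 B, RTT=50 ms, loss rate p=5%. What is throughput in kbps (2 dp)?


Given: MSS = 1000 bytes, RTT = 50 ms, loss = 5%
RTT in seconds = 50 / 1000 = 0.05
Loss rate = 5% = 0.05
sqrt(loss) = sqrt(0.05) = 0.223606797750
Throughput (bytes/s) = 1000 / (0.05 * 0.223606797750) = 89442.7191
Throughput (kbps) = 89442.7191 * 8 / 1000 = 715.541753 -> 715.54 kbps (2 dp)

715.54


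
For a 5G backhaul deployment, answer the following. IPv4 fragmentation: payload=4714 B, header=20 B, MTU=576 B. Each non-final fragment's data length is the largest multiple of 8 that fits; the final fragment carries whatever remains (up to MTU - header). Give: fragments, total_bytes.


Max data per non-final fragment = floor((MTU - header)/8)*8 = floor((576 - 20)/8)*8 = floor(556/8)*8 = 552 B
Final fragment needs no 8-byte alignment: it can carry up to MTU - header = 556 B
Non-final fragments needed = ceil((payload - 556) / 552) = ceil(4158/552) = ceil(7.5326) = 8
Number of fragments = 8 + 1 = 9
Fragment sizes (data): 8 * 552 B + 298 B (last, 298 <= 556 OK)
Total bytes sent = payload + n_frags * header = 4714 + 9*20 = 4714 + 180 = 4894 B

9, 4894


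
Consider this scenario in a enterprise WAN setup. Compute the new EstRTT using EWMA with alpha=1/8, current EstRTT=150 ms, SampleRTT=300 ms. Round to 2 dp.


Given: EstRTT = 150 ms, SampleRTT = 300 ms, alpha = 1/8
New EstRTT = (1 - alpha) * EstRTT + alpha * SampleRTT
(7/8) * 150 = 131.25
(1/8) * 300 = 37.5
New EstRTT = 131.25 + 37.5 = 168.75 ms -> 168.75 ms (2 dp)

168.75


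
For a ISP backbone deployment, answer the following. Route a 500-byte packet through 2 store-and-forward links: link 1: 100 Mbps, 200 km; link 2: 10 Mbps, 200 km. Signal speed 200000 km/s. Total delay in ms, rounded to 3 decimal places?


Packet = 500 bytes = 4000 bits. Store-and-forward: sum (t_trans + t_prop) per link.
Link 1: t_trans = 4000/(100*10^6) s = 0.0400 ms; t_prop = 200/200000 s = 1.0000 ms; subtotal = 1.0400 ms
Link 2: t_trans = 4000/(10*10^6) s = 0.4000 ms; t_prop = 200/200000 s = 1.0000 ms; subtotal = 1.4000 ms
End-to-end = 1.0400 + 1.4000 = 2.4400 ms -> 2.440 ms (3 dp)

2.440
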